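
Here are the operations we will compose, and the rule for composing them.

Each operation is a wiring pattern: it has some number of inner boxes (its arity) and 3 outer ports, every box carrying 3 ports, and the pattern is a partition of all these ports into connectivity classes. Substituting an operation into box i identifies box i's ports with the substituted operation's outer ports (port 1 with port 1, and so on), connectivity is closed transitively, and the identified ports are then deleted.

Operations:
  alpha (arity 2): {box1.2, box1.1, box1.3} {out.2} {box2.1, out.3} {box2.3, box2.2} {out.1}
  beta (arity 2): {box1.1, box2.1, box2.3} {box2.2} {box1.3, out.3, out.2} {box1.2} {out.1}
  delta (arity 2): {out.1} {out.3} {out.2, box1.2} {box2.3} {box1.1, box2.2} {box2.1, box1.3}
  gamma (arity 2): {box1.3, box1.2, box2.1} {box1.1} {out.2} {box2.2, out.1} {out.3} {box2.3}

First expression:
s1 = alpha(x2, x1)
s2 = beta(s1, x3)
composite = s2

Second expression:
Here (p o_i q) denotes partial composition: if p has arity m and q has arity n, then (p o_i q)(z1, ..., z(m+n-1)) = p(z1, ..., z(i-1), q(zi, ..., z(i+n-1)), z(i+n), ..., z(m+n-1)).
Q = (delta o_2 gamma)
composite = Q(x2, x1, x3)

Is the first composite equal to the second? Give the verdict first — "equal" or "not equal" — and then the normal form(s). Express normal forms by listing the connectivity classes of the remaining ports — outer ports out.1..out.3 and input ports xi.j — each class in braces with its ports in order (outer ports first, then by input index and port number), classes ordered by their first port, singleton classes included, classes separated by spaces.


not equal; the first gives {out.1} {out.2, out.3, x1.1} {x1.2, x1.3} {x2.1, x2.2, x2.3} {x3.1, x3.3} {x3.2} and the second {out.1} {out.2, x2.2} {out.3} {x1.1} {x1.2, x1.3, x3.1} {x2.1} {x2.3, x3.2} {x3.3}

The first expression reduces to {out.1} {out.2, out.3, x1.1} {x1.2, x1.3} {x2.1, x2.2, x2.3} {x3.1, x3.3} {x3.2}
The second expression reduces to {out.1} {out.2, x2.2} {out.3} {x1.1} {x1.2, x1.3, x3.1} {x2.1} {x2.3, x3.2} {x3.3}
No match — not equal.


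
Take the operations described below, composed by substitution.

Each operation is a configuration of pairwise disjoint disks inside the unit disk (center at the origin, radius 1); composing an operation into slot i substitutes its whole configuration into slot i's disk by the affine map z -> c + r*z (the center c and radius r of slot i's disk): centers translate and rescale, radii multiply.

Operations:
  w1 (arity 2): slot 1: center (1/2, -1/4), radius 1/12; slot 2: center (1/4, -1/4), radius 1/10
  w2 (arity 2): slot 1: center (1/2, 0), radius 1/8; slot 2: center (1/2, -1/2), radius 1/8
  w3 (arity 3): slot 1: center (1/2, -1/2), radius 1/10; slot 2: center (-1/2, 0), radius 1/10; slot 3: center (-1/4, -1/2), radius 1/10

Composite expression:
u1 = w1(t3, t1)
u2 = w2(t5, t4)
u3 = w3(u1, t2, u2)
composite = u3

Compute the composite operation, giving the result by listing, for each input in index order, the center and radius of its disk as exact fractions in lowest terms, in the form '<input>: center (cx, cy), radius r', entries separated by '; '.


Affine substitution under w3: radii multiply and t-centers shift.
t3 passes through 2 substitutions, ending at center (11/20, -21/40), radius 1/120
t1 passes through 2 substitutions, ending at center (21/40, -21/40), radius 1/100
t2 passes through 1 substitution, ending at center (-1/2, 0), radius 1/10
t5 passes through 2 substitutions, ending at center (-1/5, -1/2), radius 1/80
t4 passes through 2 substitutions, ending at center (-1/5, -11/20), radius 1/80

t1: center (21/40, -21/40), radius 1/100; t2: center (-1/2, 0), radius 1/10; t3: center (11/20, -21/40), radius 1/120; t4: center (-1/5, -11/20), radius 1/80; t5: center (-1/5, -1/2), radius 1/80


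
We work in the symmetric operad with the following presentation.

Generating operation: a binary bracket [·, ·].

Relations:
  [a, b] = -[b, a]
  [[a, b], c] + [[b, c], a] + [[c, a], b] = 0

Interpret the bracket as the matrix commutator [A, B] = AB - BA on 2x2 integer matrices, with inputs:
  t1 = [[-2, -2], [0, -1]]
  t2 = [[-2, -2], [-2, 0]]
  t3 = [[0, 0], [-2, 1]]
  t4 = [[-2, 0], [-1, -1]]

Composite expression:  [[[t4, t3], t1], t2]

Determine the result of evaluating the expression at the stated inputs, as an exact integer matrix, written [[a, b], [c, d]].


[t4, t3] = [[0, 0], [-1, 0]]
[[t4, t3], t1] = [[-2, 0], [1, 2]]
[[[t4, t3], t1], t2] = [[2, 8], [-10, -2]]

[[2, 8], [-10, -2]]


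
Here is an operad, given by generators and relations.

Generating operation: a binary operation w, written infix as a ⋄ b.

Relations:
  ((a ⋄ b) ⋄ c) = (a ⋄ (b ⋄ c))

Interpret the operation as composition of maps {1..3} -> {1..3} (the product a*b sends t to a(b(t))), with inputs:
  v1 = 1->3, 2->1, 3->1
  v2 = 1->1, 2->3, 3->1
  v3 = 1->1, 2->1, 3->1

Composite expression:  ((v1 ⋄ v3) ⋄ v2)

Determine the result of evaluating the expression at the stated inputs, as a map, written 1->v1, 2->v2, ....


1->3, 2->3, 3->3


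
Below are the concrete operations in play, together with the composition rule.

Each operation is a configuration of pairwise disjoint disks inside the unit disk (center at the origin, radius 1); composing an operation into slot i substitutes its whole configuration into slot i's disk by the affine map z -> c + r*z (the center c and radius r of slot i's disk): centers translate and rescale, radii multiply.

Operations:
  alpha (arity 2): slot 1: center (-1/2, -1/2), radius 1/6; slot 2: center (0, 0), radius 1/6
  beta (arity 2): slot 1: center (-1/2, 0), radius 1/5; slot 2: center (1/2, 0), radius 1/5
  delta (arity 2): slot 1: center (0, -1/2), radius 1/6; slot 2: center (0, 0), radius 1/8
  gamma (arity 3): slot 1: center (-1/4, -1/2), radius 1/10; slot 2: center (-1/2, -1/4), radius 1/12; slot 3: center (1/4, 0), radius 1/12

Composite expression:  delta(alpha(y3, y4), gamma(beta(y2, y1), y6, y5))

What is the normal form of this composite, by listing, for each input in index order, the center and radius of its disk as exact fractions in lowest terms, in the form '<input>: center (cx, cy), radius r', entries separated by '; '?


y1: center (-1/40, -1/16), radius 1/400; y2: center (-3/80, -1/16), radius 1/400; y3: center (-1/12, -7/12), radius 1/36; y4: center (0, -1/2), radius 1/36; y5: center (1/32, 0), radius 1/96; y6: center (-1/16, -1/32), radius 1/96

Follow each y-input down from delta: c' goes to c + r*c', radius to r*r'.
tracing y3 down its 2-map path: center (-1/12, -7/12), radius 1/36
tracing y4 down its 2-map path: center (0, -1/2), radius 1/36
tracing y2 down its 3-map path: center (-3/80, -1/16), radius 1/400
tracing y1 down its 3-map path: center (-1/40, -1/16), radius 1/400
tracing y6 down its 2-map path: center (-1/16, -1/32), radius 1/96
tracing y5 down its 2-map path: center (1/32, 0), radius 1/96


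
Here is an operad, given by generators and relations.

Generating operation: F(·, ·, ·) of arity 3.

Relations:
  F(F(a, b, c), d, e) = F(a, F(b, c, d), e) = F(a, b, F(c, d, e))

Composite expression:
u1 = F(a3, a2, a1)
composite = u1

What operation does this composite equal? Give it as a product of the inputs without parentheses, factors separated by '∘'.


a3 ∘ a2 ∘ a1

Associativity of F dissolves the nesting; only the a-input order survives.
F(a3, a2, a1) reduces to a3 ∘ a2 ∘ a1


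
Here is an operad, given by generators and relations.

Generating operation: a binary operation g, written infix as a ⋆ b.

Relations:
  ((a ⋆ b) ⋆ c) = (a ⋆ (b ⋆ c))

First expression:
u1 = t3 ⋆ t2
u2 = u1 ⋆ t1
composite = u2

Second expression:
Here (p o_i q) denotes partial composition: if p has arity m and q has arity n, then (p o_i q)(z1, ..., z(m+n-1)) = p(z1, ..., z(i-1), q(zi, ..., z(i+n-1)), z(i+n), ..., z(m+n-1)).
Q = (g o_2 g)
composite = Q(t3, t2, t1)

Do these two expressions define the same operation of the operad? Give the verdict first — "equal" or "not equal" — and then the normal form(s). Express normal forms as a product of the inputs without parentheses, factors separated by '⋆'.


equal: each reduces to t3 ⋆ t2 ⋆ t1

Reducing the first expression gives t3 ⋆ t2 ⋆ t1
Reducing the second expression gives t3 ⋆ t2 ⋆ t1
Same normal form: equal.


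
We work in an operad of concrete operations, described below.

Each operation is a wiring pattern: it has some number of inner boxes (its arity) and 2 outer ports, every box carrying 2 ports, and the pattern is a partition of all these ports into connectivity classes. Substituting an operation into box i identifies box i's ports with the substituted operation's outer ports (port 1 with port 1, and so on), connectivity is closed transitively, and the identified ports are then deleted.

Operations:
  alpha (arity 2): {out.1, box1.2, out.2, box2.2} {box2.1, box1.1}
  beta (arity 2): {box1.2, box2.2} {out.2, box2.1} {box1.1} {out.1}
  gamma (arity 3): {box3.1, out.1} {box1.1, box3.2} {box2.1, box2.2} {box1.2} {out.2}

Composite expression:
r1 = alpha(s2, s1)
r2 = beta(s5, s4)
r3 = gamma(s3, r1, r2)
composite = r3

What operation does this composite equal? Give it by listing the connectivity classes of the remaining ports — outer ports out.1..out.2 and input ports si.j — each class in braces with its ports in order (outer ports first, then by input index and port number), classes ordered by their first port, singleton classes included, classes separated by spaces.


{out.1} {out.2} {s1.1, s2.1} {s1.2, s2.2} {s3.1, s4.1} {s3.2} {s4.2, s5.2} {s5.1}

Two ports join when wires chain via gamma-identified ports.
stage alpha: inputs (s2, s1), connectivity {out.1, out.2, s1.2, s2.2} {s1.1, s2.1}, out.j its boundary
stage beta: inputs (s5, s4), connectivity {out.1} {out.2, s4.1} {s4.2, s5.2} {s5.1}, out.j its boundary
stage gamma: inputs (s3, s2, s1, s5, s4), connectivity {out.1} {out.2} {s1.1, s2.1} {s1.2, s2.2} {s3.1, s4.1} {s3.2} {s4.2, s5.2} {s5.1}, out.j its boundary


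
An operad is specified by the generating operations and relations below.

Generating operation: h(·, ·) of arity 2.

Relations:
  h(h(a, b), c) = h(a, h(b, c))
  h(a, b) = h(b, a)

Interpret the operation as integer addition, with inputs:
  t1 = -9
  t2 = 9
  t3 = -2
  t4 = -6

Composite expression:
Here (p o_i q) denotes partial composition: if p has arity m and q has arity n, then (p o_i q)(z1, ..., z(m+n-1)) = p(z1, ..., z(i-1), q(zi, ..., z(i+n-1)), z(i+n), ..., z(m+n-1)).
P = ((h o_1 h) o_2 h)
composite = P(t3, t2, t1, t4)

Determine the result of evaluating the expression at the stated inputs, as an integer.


-8


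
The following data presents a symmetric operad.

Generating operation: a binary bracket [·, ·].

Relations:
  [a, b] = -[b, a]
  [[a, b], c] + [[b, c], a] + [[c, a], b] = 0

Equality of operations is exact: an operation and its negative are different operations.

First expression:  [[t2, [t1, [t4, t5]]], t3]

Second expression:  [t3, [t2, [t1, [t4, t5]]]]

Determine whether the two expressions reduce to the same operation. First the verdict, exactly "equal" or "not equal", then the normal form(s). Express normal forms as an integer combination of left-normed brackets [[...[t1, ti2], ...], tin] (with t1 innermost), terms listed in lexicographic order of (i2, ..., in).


not equal: they reduce to -[[[[t1, t4], t5], t2], t3] + [[[[t1, t5], t4], t2], t3] and [[[[t1, t4], t5], t2], t3] - [[[[t1, t5], t4], t2], t3]

The first expression reduces to -[[[[t1, t4], t5], t2], t3] + [[[[t1, t5], t4], t2], t3]
The second expression reduces to [[[[t1, t4], t5], t2], t3] - [[[[t1, t5], t4], t2], t3]
The normal forms differ: not equal.


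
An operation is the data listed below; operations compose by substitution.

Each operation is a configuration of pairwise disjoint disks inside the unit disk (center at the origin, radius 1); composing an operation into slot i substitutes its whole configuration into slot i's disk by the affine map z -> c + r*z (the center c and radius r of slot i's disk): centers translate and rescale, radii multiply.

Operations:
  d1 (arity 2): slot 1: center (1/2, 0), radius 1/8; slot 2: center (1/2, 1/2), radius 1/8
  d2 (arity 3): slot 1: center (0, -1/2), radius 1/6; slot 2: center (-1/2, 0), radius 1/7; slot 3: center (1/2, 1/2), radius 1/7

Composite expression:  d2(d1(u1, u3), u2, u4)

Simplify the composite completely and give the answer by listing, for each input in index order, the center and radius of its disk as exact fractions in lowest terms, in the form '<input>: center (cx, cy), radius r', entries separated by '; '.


u1: center (1/12, -1/2), radius 1/48; u2: center (-1/2, 0), radius 1/7; u3: center (1/12, -5/12), radius 1/48; u4: center (1/2, 1/2), radius 1/7

Affine substitution under d2: radii multiply and u-centers shift.
input u1: applying the 2 nested substitutions gives center (1/12, -1/2), radius 1/48
input u3: applying the 2 nested substitutions gives center (1/12, -5/12), radius 1/48
input u2: applying the 1 nested substitution gives center (-1/2, 0), radius 1/7
input u4: applying the 1 nested substitution gives center (1/2, 1/2), radius 1/7


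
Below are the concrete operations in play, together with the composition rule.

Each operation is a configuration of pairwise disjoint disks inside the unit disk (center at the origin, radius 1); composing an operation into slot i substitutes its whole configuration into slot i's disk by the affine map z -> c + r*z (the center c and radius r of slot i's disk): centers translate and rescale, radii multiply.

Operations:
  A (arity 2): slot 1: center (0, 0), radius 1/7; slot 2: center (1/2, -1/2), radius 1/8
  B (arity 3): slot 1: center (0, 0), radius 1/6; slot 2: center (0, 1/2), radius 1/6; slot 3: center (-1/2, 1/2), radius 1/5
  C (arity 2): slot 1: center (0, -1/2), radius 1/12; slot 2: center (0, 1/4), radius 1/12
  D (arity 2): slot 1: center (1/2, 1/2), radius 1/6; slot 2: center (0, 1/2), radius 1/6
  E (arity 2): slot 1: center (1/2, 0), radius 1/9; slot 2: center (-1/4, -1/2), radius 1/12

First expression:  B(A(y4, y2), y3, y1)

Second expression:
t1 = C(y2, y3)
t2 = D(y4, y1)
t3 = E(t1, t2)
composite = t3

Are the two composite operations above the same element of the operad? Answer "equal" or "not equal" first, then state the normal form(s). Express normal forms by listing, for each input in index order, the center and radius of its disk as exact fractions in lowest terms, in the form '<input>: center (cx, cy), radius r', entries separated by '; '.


Reducing the first expression gives y1: center (-1/2, 1/2), radius 1/5; y2: center (1/12, -1/12), radius 1/48; y3: center (0, 1/2), radius 1/6; y4: center (0, 0), radius 1/42
Reducing the second expression gives y1: center (-1/4, -11/24), radius 1/72; y2: center (1/2, -1/18), radius 1/108; y3: center (1/2, 1/36), radius 1/108; y4: center (-5/24, -11/24), radius 1/72
Distinct normal forms: not equal.

not equal — first y1: center (-1/2, 1/2), radius 1/5; y2: center (1/12, -1/12), radius 1/48; y3: center (0, 1/2), radius 1/6; y4: center (0, 0), radius 1/42, second y1: center (-1/4, -11/24), radius 1/72; y2: center (1/2, -1/18), radius 1/108; y3: center (1/2, 1/36), radius 1/108; y4: center (-5/24, -11/24), radius 1/72


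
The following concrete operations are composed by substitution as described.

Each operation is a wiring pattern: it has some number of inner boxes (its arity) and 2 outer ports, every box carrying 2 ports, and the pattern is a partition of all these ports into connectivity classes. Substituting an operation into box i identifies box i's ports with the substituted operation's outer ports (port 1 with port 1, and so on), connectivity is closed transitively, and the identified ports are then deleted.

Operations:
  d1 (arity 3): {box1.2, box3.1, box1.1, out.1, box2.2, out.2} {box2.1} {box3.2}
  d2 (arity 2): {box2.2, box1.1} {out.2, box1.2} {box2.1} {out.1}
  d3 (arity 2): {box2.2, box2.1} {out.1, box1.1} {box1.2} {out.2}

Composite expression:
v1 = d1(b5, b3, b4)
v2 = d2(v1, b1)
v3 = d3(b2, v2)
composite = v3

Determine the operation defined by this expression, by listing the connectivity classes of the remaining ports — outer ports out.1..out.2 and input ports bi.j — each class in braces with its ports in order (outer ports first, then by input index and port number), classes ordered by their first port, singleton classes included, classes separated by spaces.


Substituting into d3 glues patterns; closure does the rest.
d1 over (b5, b3, b4) gives {out.1, out.2, b3.2, b4.1, b5.1, b5.2} {b3.1} {b4.2}, out.j being that stage's outer ports
d2 over (b5, b3, b4, b1) gives {out.1} {out.2, b1.2, b3.2, b4.1, b5.1, b5.2} {b1.1} {b3.1} {b4.2}, out.j being that stage's outer ports
d3 over (b2, b5, b3, b4, b1) gives {out.1, b2.1} {out.2} {b1.1} {b1.2, b3.2, b4.1, b5.1, b5.2} {b2.2} {b3.1} {b4.2}, out.j being that stage's outer ports

{out.1, b2.1} {out.2} {b1.1} {b1.2, b3.2, b4.1, b5.1, b5.2} {b2.2} {b3.1} {b4.2}


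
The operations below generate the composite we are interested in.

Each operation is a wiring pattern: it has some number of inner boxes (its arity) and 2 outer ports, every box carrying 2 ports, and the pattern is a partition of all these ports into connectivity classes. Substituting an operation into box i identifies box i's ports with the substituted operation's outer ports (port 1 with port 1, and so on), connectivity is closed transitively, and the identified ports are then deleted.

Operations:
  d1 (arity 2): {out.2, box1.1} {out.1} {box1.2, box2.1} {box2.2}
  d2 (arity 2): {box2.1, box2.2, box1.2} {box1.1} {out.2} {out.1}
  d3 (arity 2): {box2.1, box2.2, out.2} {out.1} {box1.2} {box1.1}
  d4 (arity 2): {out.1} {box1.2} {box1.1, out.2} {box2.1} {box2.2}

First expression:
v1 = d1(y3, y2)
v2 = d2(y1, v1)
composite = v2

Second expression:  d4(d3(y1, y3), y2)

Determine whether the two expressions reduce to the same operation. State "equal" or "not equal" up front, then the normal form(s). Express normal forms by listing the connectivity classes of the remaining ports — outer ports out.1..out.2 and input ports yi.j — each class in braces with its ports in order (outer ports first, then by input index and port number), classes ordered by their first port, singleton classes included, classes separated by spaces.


Reducing the first expression gives {out.1} {out.2} {y1.1} {y1.2, y3.1} {y2.1, y3.2} {y2.2}
Reducing the second expression gives {out.1} {out.2} {y1.1} {y1.2} {y2.1} {y2.2} {y3.1, y3.2}
They disagree, so not equal.

not equal; first: {out.1} {out.2} {y1.1} {y1.2, y3.1} {y2.1, y3.2} {y2.2}; second: {out.1} {out.2} {y1.1} {y1.2} {y2.1} {y2.2} {y3.1, y3.2}


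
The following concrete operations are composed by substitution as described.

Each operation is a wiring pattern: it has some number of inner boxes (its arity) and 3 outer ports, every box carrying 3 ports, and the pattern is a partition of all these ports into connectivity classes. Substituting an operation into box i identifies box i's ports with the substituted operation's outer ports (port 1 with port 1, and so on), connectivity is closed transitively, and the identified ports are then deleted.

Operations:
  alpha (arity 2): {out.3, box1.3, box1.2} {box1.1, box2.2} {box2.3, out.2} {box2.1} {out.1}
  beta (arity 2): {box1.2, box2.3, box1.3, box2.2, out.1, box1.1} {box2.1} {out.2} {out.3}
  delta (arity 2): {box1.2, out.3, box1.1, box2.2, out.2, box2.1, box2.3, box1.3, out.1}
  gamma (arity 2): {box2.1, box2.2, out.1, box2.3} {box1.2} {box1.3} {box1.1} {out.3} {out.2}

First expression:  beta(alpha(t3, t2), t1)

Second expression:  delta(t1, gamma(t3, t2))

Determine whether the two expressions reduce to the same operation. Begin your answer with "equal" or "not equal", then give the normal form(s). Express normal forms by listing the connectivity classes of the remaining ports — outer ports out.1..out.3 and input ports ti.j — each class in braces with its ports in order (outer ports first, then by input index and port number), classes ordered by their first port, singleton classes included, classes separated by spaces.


Normal form of the first expression: {out.1, t1.2, t1.3, t2.3, t3.2, t3.3} {out.2} {out.3} {t1.1} {t2.1} {t2.2, t3.1}
Normal form of the second expression: {out.1, out.2, out.3, t1.1, t1.2, t1.3, t2.1, t2.2, t2.3} {t3.1} {t3.2} {t3.3}
Different reductions; not equal.

not equal; first: {out.1, t1.2, t1.3, t2.3, t3.2, t3.3} {out.2} {out.3} {t1.1} {t2.1} {t2.2, t3.1}; second: {out.1, out.2, out.3, t1.1, t1.2, t1.3, t2.1, t2.2, t2.3} {t3.1} {t3.2} {t3.3}


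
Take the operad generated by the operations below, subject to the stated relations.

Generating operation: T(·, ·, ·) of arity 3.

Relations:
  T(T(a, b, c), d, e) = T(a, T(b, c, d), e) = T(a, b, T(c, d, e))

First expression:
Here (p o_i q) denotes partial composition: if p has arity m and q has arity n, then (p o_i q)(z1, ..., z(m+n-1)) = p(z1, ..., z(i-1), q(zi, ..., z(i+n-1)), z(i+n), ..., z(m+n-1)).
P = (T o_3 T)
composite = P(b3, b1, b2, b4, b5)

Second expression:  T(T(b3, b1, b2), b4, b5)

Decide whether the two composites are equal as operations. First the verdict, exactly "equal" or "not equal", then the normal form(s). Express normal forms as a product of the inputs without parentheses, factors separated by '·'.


equal; the common form is b3 · b1 · b2 · b4 · b5

Normal form of the first expression: b3 · b1 · b2 · b4 · b5
Normal form of the second expression: b3 · b1 · b2 · b4 · b5
Identical normal forms: equal.


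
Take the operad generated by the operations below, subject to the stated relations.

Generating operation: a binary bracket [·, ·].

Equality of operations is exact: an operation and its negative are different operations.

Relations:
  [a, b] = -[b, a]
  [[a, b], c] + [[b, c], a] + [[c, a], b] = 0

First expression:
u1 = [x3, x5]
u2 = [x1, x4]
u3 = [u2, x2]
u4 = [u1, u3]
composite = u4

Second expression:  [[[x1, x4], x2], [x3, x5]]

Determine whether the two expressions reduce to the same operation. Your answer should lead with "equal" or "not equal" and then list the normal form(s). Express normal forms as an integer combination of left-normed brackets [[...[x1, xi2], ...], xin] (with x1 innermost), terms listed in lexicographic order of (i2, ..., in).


The first expression, normalized: -[[[[x1, x4], x2], x3], x5] + [[[[x1, x4], x2], x5], x3]
The second expression, normalized: [[[[x1, x4], x2], x3], x5] - [[[[x1, x4], x2], x5], x3]
Distinct normal forms: not equal.

not equal: they reduce to -[[[[x1, x4], x2], x3], x5] + [[[[x1, x4], x2], x5], x3] and [[[[x1, x4], x2], x3], x5] - [[[[x1, x4], x2], x5], x3]


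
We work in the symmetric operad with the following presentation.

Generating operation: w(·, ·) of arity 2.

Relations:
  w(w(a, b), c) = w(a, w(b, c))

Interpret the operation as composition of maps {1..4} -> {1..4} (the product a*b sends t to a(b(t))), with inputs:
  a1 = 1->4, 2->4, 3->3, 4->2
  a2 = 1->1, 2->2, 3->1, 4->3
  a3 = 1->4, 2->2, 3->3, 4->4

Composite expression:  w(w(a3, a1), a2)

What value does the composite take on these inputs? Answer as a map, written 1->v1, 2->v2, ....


w(a3, a1) = 1->4, 2->4, 3->3, 4->2
w(w(a3, a1), a2) = 1->4, 2->4, 3->4, 4->3

1->4, 2->4, 3->4, 4->3


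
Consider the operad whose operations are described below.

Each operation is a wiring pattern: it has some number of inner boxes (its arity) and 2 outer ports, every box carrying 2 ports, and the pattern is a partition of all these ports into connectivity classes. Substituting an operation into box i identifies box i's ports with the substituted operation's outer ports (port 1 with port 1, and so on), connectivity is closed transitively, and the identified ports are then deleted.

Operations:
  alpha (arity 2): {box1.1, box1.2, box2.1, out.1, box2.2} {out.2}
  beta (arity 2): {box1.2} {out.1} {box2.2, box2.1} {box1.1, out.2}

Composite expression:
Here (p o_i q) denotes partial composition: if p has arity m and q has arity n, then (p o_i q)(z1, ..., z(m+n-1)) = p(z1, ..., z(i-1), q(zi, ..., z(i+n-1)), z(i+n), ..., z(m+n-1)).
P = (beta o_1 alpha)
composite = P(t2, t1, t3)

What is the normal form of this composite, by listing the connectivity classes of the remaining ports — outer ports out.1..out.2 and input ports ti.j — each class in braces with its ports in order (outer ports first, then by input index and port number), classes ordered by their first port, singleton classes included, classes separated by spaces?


Reachability decides: close wires over beta-identified ports.
composing alpha on (t2, t1), with out.j its own outer ports: {out.1, t1.1, t1.2, t2.1, t2.2} {out.2}
composing beta on (t2, t1, t3), with out.j its own outer ports: {out.1} {out.2, t1.1, t1.2, t2.1, t2.2} {t3.1, t3.2}

{out.1} {out.2, t1.1, t1.2, t2.1, t2.2} {t3.1, t3.2}


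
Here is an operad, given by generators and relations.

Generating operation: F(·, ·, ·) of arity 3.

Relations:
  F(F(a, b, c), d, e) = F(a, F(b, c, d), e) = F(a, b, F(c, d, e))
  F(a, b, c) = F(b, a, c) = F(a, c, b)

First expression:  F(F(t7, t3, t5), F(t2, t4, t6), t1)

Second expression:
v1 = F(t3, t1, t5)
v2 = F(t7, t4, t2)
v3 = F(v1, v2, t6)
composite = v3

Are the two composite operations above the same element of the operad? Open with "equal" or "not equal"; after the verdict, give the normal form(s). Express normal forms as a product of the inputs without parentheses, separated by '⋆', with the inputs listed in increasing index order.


equal — both sides give t1 ⋆ t2 ⋆ t3 ⋆ t4 ⋆ t5 ⋆ t6 ⋆ t7

In normal form, the first expression is t1 ⋆ t2 ⋆ t3 ⋆ t4 ⋆ t5 ⋆ t6 ⋆ t7
In normal form, the second expression is t1 ⋆ t2 ⋆ t3 ⋆ t4 ⋆ t5 ⋆ t6 ⋆ t7
One common form — equal.


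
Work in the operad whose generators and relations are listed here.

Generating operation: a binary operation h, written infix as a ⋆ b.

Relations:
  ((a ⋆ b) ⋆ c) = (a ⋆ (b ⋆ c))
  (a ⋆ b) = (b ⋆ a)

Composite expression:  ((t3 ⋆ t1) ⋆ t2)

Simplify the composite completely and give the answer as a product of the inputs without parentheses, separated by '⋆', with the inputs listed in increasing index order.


t1 ⋆ t2 ⋆ t3

Reordering under h is free, so list the t-inputs canonically.
(t3 ⋆ t1) spells out as t3 ⋆ t1
((t3 ⋆ t1) ⋆ t2) spells out as t3 ⋆ t1 ⋆ t2
the factors in increasing index order: t1 ⋆ t2 ⋆ t3


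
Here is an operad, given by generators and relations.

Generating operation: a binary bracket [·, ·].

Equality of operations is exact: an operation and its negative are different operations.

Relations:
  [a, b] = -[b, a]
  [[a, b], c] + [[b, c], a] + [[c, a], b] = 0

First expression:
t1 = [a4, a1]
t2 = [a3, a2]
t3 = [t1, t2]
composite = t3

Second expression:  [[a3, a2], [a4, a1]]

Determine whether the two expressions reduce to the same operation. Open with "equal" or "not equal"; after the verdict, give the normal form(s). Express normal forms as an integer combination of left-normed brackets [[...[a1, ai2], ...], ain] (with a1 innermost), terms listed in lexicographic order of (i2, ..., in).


The first composite normalizes to [[[a1, a4], a2], a3] - [[[a1, a4], a3], a2]
The second composite normalizes to -[[[a1, a4], a2], a3] + [[[a1, a4], a3], a2]
Different reductions; not equal.

not equal; first: [[[a1, a4], a2], a3] - [[[a1, a4], a3], a2]; second: -[[[a1, a4], a2], a3] + [[[a1, a4], a3], a2]


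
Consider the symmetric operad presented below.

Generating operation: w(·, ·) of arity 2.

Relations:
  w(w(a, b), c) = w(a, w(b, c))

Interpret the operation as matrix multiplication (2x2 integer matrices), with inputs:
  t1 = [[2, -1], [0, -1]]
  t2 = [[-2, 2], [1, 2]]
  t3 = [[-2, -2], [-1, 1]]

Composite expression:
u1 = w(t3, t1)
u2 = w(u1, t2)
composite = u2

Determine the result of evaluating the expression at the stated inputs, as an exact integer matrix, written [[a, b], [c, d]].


[[12, 0], [4, -4]]


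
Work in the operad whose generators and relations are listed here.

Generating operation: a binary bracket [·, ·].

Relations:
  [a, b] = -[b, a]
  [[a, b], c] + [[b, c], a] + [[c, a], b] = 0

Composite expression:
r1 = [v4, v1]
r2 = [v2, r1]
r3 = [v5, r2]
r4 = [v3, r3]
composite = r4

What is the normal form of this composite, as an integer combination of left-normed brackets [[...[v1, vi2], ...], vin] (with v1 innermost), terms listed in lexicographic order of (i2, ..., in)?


[[[[v1, v4], v2], v5], v3]

Antisymmetry and Jacobi reduce to v1-anchored left-normed brackets.
Composite bracket: [v3, [v5, [v2, [v4, v1]]]]
Each bracket splits as ab - ba, giving 16 signed words (2^4 = 16).
The v1-initial words carry the normal form:
  v1v4v2v5v3 appears with sign +1, giving the term +[[[[v1, v4], v2], v5], v3]


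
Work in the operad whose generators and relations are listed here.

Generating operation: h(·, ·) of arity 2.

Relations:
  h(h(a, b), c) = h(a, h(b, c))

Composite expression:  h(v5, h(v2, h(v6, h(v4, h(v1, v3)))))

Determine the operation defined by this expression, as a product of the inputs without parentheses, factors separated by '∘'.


v5 ∘ v2 ∘ v6 ∘ v4 ∘ v1 ∘ v3

Every regrouping of h is equal, so read the v-inputs in written order.
h(v1, v3) flattens to v1 ∘ v3
h(v4, h(v1, v3)) flattens to v4 ∘ v1 ∘ v3
h(v6, h(v4, h(v1, v3))) flattens to v6 ∘ v4 ∘ v1 ∘ v3
h(v2, h(v6, h(v4, h(v1, v3)))) flattens to v2 ∘ v6 ∘ v4 ∘ v1 ∘ v3
h(v5, h(v2, h(v6, h(v4, h(v1, v3))))) flattens to v5 ∘ v2 ∘ v6 ∘ v4 ∘ v1 ∘ v3


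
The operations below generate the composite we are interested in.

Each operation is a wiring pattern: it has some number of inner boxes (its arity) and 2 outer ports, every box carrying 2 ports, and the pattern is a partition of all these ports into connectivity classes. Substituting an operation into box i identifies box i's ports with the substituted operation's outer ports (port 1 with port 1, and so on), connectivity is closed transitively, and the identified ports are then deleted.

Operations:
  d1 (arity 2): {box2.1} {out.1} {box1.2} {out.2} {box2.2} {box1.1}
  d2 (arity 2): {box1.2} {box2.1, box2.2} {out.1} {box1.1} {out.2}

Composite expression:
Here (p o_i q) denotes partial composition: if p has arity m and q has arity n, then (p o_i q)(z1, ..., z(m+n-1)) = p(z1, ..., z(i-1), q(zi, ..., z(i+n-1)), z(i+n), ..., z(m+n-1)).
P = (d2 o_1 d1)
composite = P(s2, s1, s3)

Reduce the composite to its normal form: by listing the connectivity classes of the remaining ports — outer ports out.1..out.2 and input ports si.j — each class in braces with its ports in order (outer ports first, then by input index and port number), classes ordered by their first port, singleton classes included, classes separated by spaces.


{out.1} {out.2} {s1.1} {s1.2} {s2.1} {s2.2} {s3.1, s3.2}


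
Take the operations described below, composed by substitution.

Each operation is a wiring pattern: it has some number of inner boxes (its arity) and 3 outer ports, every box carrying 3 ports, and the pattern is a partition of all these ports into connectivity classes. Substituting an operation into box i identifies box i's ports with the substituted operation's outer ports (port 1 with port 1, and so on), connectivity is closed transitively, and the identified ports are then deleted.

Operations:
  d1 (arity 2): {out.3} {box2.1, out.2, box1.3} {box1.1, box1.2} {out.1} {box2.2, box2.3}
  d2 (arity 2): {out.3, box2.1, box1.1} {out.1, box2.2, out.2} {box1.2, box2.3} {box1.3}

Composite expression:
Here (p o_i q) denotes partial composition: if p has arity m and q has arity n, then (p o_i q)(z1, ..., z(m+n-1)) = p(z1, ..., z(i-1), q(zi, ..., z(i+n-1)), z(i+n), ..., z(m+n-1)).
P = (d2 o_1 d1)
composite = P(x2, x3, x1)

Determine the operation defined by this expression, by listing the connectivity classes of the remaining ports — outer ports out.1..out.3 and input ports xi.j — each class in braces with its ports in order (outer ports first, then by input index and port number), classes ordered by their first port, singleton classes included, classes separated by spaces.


{out.1, out.2, x1.2} {out.3, x1.1} {x1.3, x2.3, x3.1} {x2.1, x2.2} {x3.2, x3.3}

Treat the ports identified at d2 as solder joints: merge, then drop.
the subtree at d1 composes to {out.1} {out.2, x2.3, x3.1} {out.3} {x2.1, x2.2} {x3.2, x3.3} on (x2, x3); out.j = own outer ports
the subtree at d2 composes to {out.1, out.2, x1.2} {out.3, x1.1} {x1.3, x2.3, x3.1} {x2.1, x2.2} {x3.2, x3.3} on (x2, x3, x1); out.j = own outer ports


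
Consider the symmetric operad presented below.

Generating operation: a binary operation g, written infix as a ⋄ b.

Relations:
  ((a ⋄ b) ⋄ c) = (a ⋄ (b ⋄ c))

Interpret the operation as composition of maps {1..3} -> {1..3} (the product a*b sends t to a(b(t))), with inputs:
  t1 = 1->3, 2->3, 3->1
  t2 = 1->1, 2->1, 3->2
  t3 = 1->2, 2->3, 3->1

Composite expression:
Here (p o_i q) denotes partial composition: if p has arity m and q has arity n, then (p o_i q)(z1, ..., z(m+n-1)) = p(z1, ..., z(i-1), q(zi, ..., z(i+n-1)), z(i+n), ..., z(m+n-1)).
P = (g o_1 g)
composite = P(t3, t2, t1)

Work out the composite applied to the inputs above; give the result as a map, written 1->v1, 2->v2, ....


1->3, 2->3, 3->2

(t3 ⋄ t2) = 1->2, 2->2, 3->3
((t3 ⋄ t2) ⋄ t1) = 1->3, 2->3, 3->2


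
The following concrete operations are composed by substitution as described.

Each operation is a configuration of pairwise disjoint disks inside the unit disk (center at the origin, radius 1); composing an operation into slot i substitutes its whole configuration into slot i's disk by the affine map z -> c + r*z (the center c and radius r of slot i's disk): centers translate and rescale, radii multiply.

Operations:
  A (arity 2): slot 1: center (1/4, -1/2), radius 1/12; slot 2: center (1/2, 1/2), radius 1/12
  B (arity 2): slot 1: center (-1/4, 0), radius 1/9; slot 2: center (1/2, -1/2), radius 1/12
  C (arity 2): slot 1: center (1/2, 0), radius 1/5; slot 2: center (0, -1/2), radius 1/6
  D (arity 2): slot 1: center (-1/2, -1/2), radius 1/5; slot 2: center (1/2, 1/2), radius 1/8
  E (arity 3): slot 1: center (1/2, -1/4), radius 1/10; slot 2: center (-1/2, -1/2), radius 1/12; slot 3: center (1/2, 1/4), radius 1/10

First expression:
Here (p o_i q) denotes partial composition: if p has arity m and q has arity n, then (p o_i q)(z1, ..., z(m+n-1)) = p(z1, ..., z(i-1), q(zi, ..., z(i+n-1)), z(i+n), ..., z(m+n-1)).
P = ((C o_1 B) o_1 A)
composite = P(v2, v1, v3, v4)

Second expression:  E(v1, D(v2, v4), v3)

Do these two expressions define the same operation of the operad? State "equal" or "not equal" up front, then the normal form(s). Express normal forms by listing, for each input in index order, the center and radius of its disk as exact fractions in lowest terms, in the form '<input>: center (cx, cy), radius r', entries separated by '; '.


not equal — first v1: center (83/180, 1/90), radius 1/540; v2: center (41/90, -1/90), radius 1/540; v3: center (3/5, -1/10), radius 1/60; v4: center (0, -1/2), radius 1/6, second v1: center (1/2, -1/4), radius 1/10; v2: center (-13/24, -13/24), radius 1/60; v3: center (1/2, 1/4), radius 1/10; v4: center (-11/24, -11/24), radius 1/96


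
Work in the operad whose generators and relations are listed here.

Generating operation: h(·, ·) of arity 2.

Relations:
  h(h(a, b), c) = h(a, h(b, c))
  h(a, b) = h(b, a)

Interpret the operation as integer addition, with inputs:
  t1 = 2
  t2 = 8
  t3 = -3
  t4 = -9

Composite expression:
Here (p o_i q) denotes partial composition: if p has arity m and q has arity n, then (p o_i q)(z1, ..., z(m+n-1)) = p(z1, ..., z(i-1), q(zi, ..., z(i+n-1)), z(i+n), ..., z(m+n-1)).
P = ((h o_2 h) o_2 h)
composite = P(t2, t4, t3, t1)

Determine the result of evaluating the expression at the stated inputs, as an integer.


-2

h(t4, t3) = -12
h(h(t4, t3), t1) = -10
h(t2, h(h(t4, t3), t1)) = -2


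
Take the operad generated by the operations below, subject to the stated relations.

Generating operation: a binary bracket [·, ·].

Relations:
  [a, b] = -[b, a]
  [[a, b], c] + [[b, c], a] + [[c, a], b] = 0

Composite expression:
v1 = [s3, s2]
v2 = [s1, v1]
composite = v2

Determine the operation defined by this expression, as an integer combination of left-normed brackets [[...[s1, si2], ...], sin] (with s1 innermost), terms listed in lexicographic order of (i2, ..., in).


-[[s1, s2], s3] + [[s1, s3], s2]

A multilinear Lie element is pinned by s1-initial words (s1 innermost).
Composite bracket: [s1, [s3, s2]]
Full expansion: 4 signed words from ab - ba (2^2 = 4).
Words beginning with s1 determine it all:
  the word s1s2s3 carries sign -1 and contributes -[[s1, s2], s3]
  the word s1s3s2 carries sign +1 and contributes +[[s1, s3], s2]


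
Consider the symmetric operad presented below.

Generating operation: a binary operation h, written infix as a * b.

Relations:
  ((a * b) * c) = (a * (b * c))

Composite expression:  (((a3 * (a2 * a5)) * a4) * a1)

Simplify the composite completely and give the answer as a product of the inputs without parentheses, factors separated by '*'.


Associativity of h dissolves the nesting; only the a-input order survives.
(a2 * a5) collapses to a2 * a5
(a3 * (a2 * a5)) collapses to a3 * a2 * a5
((a3 * (a2 * a5)) * a4) collapses to a3 * a2 * a5 * a4
(((a3 * (a2 * a5)) * a4) * a1) collapses to a3 * a2 * a5 * a4 * a1

a3 * a2 * a5 * a4 * a1


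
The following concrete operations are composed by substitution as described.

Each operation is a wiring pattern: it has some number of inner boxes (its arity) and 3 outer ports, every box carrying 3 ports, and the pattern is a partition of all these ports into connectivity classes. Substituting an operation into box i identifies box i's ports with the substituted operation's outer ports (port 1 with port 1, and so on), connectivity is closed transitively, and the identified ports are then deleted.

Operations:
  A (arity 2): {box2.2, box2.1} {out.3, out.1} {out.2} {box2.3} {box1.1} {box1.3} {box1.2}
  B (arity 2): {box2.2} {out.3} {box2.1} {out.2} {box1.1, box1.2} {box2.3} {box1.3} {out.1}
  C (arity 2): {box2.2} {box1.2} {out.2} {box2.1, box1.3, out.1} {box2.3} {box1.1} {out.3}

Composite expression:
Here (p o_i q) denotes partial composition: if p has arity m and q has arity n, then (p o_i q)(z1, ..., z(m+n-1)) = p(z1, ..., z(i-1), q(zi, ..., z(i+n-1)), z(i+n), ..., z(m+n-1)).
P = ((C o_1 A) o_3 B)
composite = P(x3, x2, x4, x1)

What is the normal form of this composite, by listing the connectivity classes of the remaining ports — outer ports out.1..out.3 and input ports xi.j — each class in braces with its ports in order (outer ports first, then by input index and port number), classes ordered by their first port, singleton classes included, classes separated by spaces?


Substituting into C glues patterns; closure does the rest.
the subtree at A composes to {out.1, out.3} {out.2} {x2.1, x2.2} {x2.3} {x3.1} {x3.2} {x3.3} on (x3, x2); out.j = own outer ports
the subtree at B composes to {out.1} {out.2} {out.3} {x1.1} {x1.2} {x1.3} {x4.1, x4.2} {x4.3} on (x4, x1); out.j = own outer ports
the subtree at C composes to {out.1} {out.2} {out.3} {x1.1} {x1.2} {x1.3} {x2.1, x2.2} {x2.3} {x3.1} {x3.2} {x3.3} {x4.1, x4.2} {x4.3} on (x3, x2, x4, x1); out.j = own outer ports

{out.1} {out.2} {out.3} {x1.1} {x1.2} {x1.3} {x2.1, x2.2} {x2.3} {x3.1} {x3.2} {x3.3} {x4.1, x4.2} {x4.3}


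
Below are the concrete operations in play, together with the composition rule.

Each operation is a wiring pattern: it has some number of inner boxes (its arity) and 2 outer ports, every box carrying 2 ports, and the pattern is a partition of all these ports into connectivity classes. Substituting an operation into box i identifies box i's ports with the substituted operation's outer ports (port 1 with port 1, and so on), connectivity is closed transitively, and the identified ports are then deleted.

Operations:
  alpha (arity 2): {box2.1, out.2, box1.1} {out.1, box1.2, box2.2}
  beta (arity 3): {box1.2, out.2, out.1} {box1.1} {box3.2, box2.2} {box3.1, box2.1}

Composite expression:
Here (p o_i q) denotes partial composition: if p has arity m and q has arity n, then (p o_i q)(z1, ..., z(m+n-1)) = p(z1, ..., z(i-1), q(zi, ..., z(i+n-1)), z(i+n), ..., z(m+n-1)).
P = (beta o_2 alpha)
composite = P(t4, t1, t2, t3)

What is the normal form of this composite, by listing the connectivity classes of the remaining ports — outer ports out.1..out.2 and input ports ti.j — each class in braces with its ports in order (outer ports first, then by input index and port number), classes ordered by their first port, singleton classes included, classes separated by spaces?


Substituting into beta glues patterns; closure does the rest.
composing alpha on (t1, t2), with out.j its own outer ports: {out.1, t1.2, t2.2} {out.2, t1.1, t2.1}
composing beta on (t4, t1, t2, t3), with out.j its own outer ports: {out.1, out.2, t4.2} {t1.1, t2.1, t3.2} {t1.2, t2.2, t3.1} {t4.1}

{out.1, out.2, t4.2} {t1.1, t2.1, t3.2} {t1.2, t2.2, t3.1} {t4.1}
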